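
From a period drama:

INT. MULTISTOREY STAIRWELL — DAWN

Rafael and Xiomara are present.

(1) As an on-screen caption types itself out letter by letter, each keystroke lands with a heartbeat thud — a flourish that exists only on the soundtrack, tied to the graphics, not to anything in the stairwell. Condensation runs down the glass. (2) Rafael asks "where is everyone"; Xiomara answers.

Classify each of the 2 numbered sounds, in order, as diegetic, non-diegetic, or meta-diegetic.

(1) is non-diegetic: sound married to a title/caption — outside the diegesis by definition.
Sound (2): Rafael is a character speaking aloud in the scene, so diegetic.

non-diegetic, diegetic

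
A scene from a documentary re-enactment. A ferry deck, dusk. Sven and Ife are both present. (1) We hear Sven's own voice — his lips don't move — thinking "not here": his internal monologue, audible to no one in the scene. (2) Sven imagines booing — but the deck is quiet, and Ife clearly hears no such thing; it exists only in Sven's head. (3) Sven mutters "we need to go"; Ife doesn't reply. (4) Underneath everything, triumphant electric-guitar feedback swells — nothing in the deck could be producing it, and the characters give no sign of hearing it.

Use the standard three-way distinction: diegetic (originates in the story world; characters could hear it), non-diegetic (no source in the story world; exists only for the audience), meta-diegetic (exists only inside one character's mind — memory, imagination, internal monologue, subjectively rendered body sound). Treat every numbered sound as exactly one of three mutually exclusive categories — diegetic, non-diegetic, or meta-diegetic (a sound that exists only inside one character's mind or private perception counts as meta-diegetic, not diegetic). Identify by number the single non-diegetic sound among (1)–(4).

(1) internal monologue — inside Sven's mind, not spoken into the scene → meta-diegetic.
(2) Sven alone 'hears' it — an imagined sound, not present in the space → meta-diegetic.
(3) on-screen dialogue — Sven speaks and Ife is there to hear → diegetic.
(4) score with no on-screen or off-screen source; it exists for the audience alone → non-diegetic.
Only (4) is non-diegetic.

4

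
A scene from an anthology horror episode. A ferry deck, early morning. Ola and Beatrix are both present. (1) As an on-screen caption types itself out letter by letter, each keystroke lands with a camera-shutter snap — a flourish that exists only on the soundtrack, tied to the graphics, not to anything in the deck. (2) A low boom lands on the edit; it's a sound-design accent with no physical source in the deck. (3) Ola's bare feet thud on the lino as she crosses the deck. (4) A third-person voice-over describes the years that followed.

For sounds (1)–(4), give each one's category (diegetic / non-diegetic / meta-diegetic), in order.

non-diegetic, non-diegetic, diegetic, non-diegetic

(1) is non-diegetic: the caption isn't part of the story world, so neither is the sound tied to it.
(2) it's a sound-design accent with no in-world source; no one in the scene can hear it → non-diegetic.
Sound (3): a character's body making contact with the set — an in-world sound, so diegetic.
(4) is non-diegetic: the narrator exists outside the story world, addressing only the audience.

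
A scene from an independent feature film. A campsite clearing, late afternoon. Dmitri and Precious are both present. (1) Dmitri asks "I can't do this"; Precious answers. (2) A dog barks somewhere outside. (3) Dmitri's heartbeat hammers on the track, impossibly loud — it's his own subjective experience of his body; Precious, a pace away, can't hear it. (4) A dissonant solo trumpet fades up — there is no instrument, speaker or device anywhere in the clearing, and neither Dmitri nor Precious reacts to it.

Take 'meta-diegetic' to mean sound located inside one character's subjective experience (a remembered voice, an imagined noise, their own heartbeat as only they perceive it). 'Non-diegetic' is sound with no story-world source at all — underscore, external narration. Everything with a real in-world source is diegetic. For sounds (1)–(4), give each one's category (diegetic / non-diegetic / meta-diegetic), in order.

diegetic, diegetic, meta-diegetic, non-diegetic

(1) is diegetic: spoken by a character present in the story world.
Sound (2): the sound comes from a dog physically present in the location, so diegetic.
(3) it's Dmitri's internal bodily sensation rendered as sound; only Dmitri 'hears' it → meta-diegetic.
(4) nothing in the clearing produces it and the characters don't hear it — pure soundtrack → non-diegetic.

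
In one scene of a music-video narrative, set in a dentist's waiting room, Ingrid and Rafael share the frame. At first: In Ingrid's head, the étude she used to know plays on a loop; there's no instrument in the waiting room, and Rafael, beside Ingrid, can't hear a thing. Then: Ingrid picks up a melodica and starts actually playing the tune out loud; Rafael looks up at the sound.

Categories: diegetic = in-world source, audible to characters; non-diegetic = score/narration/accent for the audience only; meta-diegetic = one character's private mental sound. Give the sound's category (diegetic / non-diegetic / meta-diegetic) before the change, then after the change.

meta-diegetic, diegetic

Before the change: the tune exists only as Ingrid's private memory; Rafael can't hear it → meta-diegetic.
After the change: Ingrid is now producing it live on a melodica, in the room, and Rafael hears it → diegetic.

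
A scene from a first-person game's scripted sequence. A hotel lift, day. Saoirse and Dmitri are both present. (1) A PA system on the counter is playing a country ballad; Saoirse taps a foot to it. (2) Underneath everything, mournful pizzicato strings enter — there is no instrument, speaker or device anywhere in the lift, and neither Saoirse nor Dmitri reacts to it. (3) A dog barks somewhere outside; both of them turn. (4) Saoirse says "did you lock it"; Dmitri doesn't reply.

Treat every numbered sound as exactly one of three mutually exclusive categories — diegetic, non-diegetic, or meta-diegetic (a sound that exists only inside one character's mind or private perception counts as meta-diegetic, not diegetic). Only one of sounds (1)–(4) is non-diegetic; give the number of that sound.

2

Sound (1): the music comes from an on-screen device that Saoirse responds to, so diegetic.
(2) is non-diegetic: it has no source in the story world and no character can hear it — it's underscore.
(3) an in-world source (a dog); characters could hear it → diegetic.
Sound (4): Saoirse is a character speaking aloud in the scene, so diegetic.
Only (2) is non-diegetic.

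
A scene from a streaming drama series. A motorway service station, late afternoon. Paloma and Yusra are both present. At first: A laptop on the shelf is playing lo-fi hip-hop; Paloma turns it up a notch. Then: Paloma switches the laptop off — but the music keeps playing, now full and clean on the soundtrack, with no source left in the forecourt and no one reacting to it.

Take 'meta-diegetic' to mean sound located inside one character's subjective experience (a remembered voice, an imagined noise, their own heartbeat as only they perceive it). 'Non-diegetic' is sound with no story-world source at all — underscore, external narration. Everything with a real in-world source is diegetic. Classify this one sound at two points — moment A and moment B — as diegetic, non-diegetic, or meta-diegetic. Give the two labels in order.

diegetic, non-diegetic

Moment A: a laptop is a real in-scene source and Paloma reacts to it → diegetic.
Moment B: there is no longer any in-world source and no one can hear it — it has become underscore → non-diegetic.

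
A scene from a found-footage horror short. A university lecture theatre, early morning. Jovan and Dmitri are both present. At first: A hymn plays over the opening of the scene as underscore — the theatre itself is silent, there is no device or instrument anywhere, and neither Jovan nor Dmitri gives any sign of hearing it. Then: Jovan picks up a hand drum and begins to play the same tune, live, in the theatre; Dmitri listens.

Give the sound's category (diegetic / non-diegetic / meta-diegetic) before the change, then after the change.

non-diegetic, diegetic

Before the change: no in-world source exists and no character can hear it — underscore → non-diegetic.
After the change: a hand drum is now a real source in the story world and the characters hear it → diegetic.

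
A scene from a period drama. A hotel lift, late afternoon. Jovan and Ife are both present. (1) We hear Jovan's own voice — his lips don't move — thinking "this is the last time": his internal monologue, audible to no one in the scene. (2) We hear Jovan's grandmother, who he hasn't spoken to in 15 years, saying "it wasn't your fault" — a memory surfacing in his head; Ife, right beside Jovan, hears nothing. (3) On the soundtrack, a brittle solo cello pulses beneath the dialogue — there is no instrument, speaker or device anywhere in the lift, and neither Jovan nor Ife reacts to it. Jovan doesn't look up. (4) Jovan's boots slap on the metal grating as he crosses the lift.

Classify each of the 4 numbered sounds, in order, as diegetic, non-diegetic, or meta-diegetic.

(1) is meta-diegetic: Jovan's thought-voice: a private mental sound no other character can hear.
(2) is meta-diegetic: a remembered line, private to Jovan — not present in the room, not audible to Ife.
(3) nothing in the lift produces it and the characters don't hear it — pure soundtrack → non-diegetic.
(4) a character's body making contact with the set — an in-world sound → diegetic.

meta-diegetic, meta-diegetic, non-diegetic, diegetic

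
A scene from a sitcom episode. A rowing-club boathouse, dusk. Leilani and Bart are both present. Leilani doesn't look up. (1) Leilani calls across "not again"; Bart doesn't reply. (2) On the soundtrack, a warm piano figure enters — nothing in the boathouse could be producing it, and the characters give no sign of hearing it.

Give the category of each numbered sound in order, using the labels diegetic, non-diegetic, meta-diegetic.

diegetic, non-diegetic

(1) is diegetic: spoken by a character present in the story world.
(2) is non-diegetic: score with no on-screen or off-screen source; it exists for the audience alone.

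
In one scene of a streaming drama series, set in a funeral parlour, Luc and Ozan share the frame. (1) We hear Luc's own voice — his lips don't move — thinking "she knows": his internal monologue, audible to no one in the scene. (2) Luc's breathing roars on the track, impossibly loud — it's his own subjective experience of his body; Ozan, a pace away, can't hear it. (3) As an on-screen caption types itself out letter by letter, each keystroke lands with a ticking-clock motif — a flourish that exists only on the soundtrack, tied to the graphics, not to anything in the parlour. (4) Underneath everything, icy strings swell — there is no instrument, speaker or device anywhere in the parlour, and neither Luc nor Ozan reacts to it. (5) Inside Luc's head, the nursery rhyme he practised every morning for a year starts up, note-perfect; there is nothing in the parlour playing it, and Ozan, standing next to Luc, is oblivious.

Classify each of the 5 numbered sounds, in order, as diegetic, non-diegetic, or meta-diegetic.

meta-diegetic, meta-diegetic, non-diegetic, non-diegetic, meta-diegetic

(1) Luc's thought-voice: a private mental sound no other character can hear → meta-diegetic.
(2) is meta-diegetic: it's Luc's internal bodily sensation rendered as sound; only Luc 'hears' it.
(3) it accompanies on-screen graphics, not anything inside the story world → non-diegetic.
(4) is non-diegetic: it has no source in the story world and no character can hear it — it's underscore.
(5) remembered music, private to Luc — Ozan is oblivious because it isn't in the room → meta-diegetic.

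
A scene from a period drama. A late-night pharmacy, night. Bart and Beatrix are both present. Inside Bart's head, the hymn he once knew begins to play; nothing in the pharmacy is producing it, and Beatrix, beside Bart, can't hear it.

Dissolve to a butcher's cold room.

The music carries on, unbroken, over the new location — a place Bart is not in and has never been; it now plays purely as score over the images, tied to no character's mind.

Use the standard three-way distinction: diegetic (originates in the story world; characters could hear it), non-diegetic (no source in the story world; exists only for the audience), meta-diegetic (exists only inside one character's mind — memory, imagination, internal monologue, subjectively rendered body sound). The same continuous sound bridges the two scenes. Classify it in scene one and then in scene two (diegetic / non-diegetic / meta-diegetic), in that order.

meta-diegetic, non-diegetic

Scene one: the music exists only inside Bart's mind; Beatrix can't hear it → meta-diegetic.
Scene two: it's detached from Bart entirely and plays over unrelated images with no in-world source — conventional underscore → non-diegetic.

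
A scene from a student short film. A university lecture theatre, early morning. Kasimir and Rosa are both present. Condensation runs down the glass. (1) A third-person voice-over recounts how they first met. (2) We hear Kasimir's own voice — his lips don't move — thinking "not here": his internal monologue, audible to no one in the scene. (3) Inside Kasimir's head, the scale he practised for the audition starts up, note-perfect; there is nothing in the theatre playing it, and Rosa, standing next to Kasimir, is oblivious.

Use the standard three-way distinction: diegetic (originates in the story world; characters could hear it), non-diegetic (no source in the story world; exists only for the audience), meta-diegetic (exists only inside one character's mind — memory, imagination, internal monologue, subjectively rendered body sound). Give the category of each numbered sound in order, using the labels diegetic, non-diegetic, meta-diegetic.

non-diegetic, meta-diegetic, meta-diegetic

(1) is non-diegetic: external voice-over — not a character, not heard by anyone in the scene.
(2) is meta-diegetic: internal monologue — inside Kasimir's mind, not spoken into the scene.
(3) is meta-diegetic: the music is a memory playing inside Kasimir's mind alone; no real-world source, Rosa can't hear it.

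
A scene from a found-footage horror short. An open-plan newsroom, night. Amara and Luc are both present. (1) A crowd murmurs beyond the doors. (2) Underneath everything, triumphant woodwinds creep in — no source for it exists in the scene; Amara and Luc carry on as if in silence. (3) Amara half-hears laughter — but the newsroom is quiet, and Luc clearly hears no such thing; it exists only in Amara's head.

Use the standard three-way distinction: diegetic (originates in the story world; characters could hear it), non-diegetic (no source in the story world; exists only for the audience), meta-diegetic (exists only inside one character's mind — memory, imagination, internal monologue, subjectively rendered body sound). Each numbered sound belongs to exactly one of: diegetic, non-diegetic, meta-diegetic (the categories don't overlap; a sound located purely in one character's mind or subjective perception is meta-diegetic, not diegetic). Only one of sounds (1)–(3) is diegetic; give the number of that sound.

1

(1) a crowd is part of the location's real environment → diegetic.
(2) nothing in the newsroom produces it and the characters don't hear it — pure soundtrack → non-diegetic.
(3) the sound is imagined by Amara; nothing in the story world is producing it and Luc can't hear it → meta-diegetic.
Only (1) is diegetic.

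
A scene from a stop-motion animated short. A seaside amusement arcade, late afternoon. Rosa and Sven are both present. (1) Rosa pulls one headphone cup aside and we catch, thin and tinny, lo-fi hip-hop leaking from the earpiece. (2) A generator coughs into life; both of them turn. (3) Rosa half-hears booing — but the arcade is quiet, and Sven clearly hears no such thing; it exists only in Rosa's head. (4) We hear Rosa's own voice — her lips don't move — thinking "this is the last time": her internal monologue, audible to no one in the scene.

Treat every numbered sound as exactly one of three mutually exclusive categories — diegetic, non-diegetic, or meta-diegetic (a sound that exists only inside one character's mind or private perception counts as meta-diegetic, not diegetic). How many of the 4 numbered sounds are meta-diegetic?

(1) is diegetic: the headphones are an on-screen source.
Sound (2): the sound comes from a generator physically present in the location, so diegetic.
(3) is meta-diegetic: the sound is imagined by Rosa; nothing in the story world is producing it and Sven can't hear it.
(4) is meta-diegetic: internal monologue — inside Rosa's mind, not spoken into the scene.
Meta-diegetic: (3), (4) — that's 2.

2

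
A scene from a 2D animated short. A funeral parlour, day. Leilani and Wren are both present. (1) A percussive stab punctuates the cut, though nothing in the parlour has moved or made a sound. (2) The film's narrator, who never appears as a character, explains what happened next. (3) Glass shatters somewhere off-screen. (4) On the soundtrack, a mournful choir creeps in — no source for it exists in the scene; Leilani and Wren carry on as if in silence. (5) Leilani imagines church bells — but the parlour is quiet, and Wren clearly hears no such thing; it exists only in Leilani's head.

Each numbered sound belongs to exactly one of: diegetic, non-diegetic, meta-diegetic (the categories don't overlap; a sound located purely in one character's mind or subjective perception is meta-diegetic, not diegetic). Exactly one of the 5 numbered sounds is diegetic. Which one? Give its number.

3

(1) is non-diegetic: an editorial stinger — it belongs to the cut, not the story world.
(2) commentary laid over the scene from outside the fiction → non-diegetic.
(3) is diegetic: an in-world source (glass); characters could hear it.
Sound (4): score with no on-screen or off-screen source; it exists for the audience alone, so non-diegetic.
(5) is meta-diegetic: the sound is imagined by Leilani; nothing in the story world is producing it and Wren can't hear it.
Only (3) is diegetic.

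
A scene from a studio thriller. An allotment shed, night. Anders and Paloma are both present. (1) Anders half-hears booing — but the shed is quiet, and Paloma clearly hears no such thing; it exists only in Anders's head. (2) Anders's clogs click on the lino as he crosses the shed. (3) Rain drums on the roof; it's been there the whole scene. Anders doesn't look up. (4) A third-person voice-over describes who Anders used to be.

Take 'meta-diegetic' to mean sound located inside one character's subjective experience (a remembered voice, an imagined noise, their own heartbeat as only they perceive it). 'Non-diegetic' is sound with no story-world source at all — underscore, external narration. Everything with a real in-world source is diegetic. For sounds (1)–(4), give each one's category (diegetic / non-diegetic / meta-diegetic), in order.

(1) subjective to Anders: the shed is silent and Paloma hears nothing → meta-diegetic.
(2) is diegetic: it's the physical sound of Anders moving in the space.
Sound (3): it's the actual ambient sound of the location, so diegetic.
(4) external voice-over — not a character, not heard by anyone in the scene → non-diegetic.

meta-diegetic, diegetic, diegetic, non-diegetic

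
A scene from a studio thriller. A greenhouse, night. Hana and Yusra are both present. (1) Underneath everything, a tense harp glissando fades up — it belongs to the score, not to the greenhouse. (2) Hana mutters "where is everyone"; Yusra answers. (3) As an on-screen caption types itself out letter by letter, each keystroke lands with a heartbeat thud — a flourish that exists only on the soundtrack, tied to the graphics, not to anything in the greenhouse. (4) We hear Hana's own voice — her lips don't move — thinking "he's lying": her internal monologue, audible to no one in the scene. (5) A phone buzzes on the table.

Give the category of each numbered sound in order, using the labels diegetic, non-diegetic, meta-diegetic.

non-diegetic, diegetic, non-diegetic, meta-diegetic, diegetic

(1) it has no source in the story world and no character can hear it — it's underscore → non-diegetic.
(2) is diegetic: spoken by a character present in the story world.
(3) is non-diegetic: sound married to a title/caption — outside the diegesis by definition.
Sound (4): internal monologue — inside Hana's mind, not spoken into the scene, so meta-diegetic.
Sound (5): a phone is a real object/event in the scene's world, so diegetic.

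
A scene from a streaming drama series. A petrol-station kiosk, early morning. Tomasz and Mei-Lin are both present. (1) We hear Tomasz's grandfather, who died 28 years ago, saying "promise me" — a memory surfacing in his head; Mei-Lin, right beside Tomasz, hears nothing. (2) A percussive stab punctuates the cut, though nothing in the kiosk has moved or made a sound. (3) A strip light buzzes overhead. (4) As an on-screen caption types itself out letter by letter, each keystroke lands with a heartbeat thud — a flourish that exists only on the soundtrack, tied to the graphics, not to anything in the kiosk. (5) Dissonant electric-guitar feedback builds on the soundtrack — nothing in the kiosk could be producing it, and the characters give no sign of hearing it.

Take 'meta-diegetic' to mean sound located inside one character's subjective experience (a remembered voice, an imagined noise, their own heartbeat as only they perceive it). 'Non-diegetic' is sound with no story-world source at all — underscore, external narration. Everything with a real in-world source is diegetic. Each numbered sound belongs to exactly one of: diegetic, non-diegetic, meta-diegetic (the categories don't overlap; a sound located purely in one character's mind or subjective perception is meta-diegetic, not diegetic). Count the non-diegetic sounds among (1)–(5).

(1) is meta-diegetic: it's Tomasz's recollection rendered as sound; the other character can't hear it.
Sound (2): nothing in the scene produces it; it's an accent added for the audience, so non-diegetic.
Sound (3): a strip light is part of the location's real environment, so diegetic.
Sound (4): sound married to a title/caption — outside the diegesis by definition, so non-diegetic.
(5) score with no on-screen or off-screen source; it exists for the audience alone → non-diegetic.
Non-diegetic: (2), (4), (5) — that's 3.

3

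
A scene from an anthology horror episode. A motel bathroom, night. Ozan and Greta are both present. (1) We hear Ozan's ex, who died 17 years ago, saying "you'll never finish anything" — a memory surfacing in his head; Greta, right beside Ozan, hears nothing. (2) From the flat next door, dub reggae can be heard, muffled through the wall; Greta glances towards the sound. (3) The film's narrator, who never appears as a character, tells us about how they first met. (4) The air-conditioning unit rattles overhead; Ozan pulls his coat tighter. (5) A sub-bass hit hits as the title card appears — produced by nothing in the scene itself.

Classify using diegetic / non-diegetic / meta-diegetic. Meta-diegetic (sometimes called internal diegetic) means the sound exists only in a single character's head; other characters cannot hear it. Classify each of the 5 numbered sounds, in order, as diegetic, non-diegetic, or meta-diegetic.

Sound (1): it's Ozan's recollection rendered as sound; the other character can't hear it, so meta-diegetic.
(2) it's coming from the flat next door — a location within the story world — and Greta reacts → diegetic.
(3) external voice-over — not a character, not heard by anyone in the scene → non-diegetic.
(4) the air-conditioning unit is part of the location's real environment → diegetic.
(5) is non-diegetic: an editorial stinger — it belongs to the cut, not the story world.

meta-diegetic, diegetic, non-diegetic, diegetic, non-diegetic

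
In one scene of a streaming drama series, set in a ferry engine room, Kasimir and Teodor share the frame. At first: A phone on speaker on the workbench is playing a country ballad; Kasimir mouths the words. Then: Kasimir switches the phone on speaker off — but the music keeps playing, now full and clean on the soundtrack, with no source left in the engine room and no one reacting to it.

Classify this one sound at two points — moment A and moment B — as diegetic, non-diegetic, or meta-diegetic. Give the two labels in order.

Moment A: a phone on speaker is a real in-scene source and Kasimir reacts to it → diegetic.
Moment B: there is no longer any in-world source and no one can hear it — it has become underscore → non-diegetic.

diegetic, non-diegetic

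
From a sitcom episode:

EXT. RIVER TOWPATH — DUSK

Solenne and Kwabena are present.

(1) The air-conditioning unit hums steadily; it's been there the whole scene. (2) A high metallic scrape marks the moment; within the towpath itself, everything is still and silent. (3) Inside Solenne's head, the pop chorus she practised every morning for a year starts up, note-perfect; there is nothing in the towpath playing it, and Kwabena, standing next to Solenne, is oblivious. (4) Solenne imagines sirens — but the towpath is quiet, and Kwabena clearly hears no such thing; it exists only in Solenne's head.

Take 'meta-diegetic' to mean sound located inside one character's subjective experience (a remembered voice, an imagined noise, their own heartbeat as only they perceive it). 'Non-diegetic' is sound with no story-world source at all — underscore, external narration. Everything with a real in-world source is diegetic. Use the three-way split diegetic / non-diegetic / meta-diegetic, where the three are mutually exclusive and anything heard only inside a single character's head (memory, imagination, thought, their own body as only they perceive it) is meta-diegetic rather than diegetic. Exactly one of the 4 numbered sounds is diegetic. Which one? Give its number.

1

(1) it's the actual ambient sound of the location → diegetic.
(2) is non-diegetic: an editorial stinger — it belongs to the cut, not the story world.
Sound (3): it lives in Solenne's subjectivity, not in the towpath, so meta-diegetic.
(4) subjective to Solenne: the towpath is silent and Kwabena hears nothing → meta-diegetic.
Only (1) is diegetic.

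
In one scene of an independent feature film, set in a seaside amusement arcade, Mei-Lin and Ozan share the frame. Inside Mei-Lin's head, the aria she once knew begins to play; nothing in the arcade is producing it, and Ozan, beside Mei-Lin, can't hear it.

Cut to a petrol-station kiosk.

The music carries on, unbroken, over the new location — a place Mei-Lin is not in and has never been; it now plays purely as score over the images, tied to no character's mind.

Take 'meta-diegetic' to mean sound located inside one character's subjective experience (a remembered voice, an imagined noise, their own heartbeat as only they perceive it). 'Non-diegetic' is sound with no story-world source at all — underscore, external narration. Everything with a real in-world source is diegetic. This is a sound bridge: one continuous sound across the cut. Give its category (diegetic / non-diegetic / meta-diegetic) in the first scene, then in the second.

Scene one: the music exists only inside Mei-Lin's mind; Ozan can't hear it → meta-diegetic.
Scene two: it's detached from Mei-Lin entirely and plays over unrelated images with no in-world source — conventional underscore → non-diegetic.

meta-diegetic, non-diegetic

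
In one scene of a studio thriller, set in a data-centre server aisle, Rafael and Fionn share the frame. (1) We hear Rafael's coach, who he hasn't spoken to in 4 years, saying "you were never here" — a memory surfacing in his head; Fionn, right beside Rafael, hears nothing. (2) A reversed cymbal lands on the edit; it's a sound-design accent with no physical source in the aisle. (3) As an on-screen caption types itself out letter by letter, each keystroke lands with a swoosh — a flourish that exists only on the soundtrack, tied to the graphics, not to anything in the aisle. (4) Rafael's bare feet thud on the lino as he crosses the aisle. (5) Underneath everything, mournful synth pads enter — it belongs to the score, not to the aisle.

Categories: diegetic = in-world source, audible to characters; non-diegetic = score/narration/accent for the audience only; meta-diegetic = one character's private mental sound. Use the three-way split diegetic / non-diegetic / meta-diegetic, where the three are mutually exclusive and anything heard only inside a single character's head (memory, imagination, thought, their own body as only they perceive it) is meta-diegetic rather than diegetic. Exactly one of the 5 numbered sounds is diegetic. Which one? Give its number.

Sound (1): it's Rafael's recollection rendered as sound; the other character can't hear it, so meta-diegetic.
(2) is non-diegetic: nothing in the scene produces it; it's an accent added for the audience.
Sound (3): the caption isn't part of the story world, so neither is the sound tied to it, so non-diegetic.
Sound (4): it's the physical sound of Rafael moving in the space, so diegetic.
(5) is non-diegetic: score with no on-screen or off-screen source; it exists for the audience alone.
Only (4) is diegetic.

4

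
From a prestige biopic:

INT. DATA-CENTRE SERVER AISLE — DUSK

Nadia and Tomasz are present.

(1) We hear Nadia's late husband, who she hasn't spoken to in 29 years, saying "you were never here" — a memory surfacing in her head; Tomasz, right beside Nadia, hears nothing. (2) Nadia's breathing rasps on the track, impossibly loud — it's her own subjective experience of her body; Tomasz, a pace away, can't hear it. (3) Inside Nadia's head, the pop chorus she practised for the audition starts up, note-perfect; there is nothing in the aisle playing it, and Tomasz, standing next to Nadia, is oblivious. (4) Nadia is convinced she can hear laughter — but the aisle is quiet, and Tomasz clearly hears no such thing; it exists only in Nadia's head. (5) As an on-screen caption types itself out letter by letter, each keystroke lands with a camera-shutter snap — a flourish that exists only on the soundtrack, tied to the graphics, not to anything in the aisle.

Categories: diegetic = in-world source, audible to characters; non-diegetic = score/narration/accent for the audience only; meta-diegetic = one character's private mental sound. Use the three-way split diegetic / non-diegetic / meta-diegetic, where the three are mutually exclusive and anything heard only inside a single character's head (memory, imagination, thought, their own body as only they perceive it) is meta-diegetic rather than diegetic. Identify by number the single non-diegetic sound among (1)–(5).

5

(1) it's Nadia's recollection rendered as sound; the other character can't hear it → meta-diegetic.
(2) it's Nadia's internal bodily sensation rendered as sound; only Nadia 'hears' it → meta-diegetic.
(3) the music is a memory playing inside Nadia's mind alone; no real-world source, Tomasz can't hear it → meta-diegetic.
(4) is meta-diegetic: Nadia alone 'hears' it — an imagined sound, not present in the space.
(5) is non-diegetic: the caption isn't part of the story world, so neither is the sound tied to it.
Only (5) is non-diegetic.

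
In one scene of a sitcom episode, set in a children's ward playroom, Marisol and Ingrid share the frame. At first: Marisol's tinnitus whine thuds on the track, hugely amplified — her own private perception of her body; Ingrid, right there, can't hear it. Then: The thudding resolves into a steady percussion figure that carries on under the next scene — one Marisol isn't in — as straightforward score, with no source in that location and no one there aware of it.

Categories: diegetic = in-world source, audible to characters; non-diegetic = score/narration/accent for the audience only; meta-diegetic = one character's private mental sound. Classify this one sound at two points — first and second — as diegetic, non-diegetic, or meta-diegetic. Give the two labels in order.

First: it's Marisol's subjective body sound, inaudible to Ingrid → meta-diegetic.
Second: detached from Marisol and playing as sourceless score over a scene she isn't in — for the audience only → non-diegetic.

meta-diegetic, non-diegetic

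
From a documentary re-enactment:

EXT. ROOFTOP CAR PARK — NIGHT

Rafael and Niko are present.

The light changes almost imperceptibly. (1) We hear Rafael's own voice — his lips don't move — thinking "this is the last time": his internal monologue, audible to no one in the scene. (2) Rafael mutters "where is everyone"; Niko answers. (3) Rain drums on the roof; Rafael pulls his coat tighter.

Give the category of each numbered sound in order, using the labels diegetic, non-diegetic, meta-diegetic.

meta-diegetic, diegetic, diegetic

(1) it's Rafael's unspoken thought, heard only by the audience via his subjectivity → meta-diegetic.
(2) is diegetic: on-screen dialogue — Rafael speaks and Niko is there to hear.
(3) is diegetic: rain is part of the location's real environment.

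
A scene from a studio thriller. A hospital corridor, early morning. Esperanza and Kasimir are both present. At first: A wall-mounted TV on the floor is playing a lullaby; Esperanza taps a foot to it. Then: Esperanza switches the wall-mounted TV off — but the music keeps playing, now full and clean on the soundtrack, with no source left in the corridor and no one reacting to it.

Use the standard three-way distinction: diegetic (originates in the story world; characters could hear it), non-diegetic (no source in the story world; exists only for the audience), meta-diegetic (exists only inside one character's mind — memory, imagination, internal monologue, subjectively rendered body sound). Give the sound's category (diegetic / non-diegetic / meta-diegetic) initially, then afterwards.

diegetic, non-diegetic

Initially: a wall-mounted TV is a real in-scene source and Esperanza reacts to it → diegetic.
Afterwards: there is no longer any in-world source and no one can hear it — it has become underscore → non-diegetic.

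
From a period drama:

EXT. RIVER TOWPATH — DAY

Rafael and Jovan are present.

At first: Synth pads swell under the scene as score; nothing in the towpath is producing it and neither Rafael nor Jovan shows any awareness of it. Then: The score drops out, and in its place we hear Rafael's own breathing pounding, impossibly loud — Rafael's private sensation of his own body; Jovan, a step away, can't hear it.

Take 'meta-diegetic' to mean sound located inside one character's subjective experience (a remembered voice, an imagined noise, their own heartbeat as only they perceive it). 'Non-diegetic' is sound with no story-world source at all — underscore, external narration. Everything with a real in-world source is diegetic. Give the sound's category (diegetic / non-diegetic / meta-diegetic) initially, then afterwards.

non-diegetic, meta-diegetic

Initially: underscore with no in-world source, inaudible to the characters → non-diegetic.
Afterwards: the body sound is Rafael's subjective perception alone — Jovan can't hear it → meta-diegetic.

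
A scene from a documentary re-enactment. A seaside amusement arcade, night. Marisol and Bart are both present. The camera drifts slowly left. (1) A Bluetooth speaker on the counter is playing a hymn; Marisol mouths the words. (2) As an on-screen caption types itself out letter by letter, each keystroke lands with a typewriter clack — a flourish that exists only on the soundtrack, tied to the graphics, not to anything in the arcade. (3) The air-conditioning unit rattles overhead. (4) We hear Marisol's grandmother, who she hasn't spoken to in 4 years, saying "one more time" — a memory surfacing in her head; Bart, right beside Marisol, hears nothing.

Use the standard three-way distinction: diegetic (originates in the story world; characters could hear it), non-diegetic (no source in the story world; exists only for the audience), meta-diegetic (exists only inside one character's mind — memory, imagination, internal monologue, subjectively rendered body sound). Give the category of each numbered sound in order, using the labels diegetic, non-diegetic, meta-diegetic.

diegetic, non-diegetic, diegetic, meta-diegetic

Sound (1): source music from a Bluetooth speaker, which exists in the story world, so diegetic.
Sound (2): sound married to a title/caption — outside the diegesis by definition, so non-diegetic.
Sound (3): the air-conditioning unit is part of the location's real environment, so diegetic.
(4) it's Marisol's recollection rendered as sound; the other character can't hear it → meta-diegetic.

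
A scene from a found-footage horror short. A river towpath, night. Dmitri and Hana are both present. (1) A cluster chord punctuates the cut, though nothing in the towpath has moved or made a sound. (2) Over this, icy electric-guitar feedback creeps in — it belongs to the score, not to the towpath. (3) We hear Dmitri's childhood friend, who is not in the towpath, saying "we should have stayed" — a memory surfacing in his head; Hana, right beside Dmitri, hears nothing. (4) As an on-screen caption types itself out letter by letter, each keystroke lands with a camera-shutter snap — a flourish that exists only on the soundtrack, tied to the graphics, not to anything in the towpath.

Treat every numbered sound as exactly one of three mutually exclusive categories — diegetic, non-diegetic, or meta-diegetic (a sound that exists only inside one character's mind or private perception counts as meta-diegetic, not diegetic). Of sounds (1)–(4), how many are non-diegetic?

Sound (1): it's a sound-design accent with no in-world source; no one in the scene can hear it, so non-diegetic.
(2) it has no source in the story world and no character can hear it — it's underscore → non-diegetic.
Sound (3): the voice is a memory playing only inside Dmitri's mind; Hana can't hear it, so meta-diegetic.
Sound (4): sound married to a title/caption — outside the diegesis by definition, so non-diegetic.
So 3 of the 4 are non-diegetic: (1), (2), (4).

3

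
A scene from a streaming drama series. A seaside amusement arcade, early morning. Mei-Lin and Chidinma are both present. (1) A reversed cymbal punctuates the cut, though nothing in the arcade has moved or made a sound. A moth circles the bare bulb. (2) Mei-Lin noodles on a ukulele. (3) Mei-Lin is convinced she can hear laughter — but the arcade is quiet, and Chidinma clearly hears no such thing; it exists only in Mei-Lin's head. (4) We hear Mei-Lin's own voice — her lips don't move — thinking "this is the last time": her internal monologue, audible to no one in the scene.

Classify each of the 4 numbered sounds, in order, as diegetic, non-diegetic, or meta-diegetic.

non-diegetic, diegetic, meta-diegetic, meta-diegetic

(1) is non-diegetic: it's a sound-design accent with no in-world source; no one in the scene can hear it.
(2) Mei-Lin is producing the music live, in the story world → diegetic.
(3) Mei-Lin alone 'hears' it — an imagined sound, not present in the space → meta-diegetic.
Sound (4): internal monologue — inside Mei-Lin's mind, not spoken into the scene, so meta-diegetic.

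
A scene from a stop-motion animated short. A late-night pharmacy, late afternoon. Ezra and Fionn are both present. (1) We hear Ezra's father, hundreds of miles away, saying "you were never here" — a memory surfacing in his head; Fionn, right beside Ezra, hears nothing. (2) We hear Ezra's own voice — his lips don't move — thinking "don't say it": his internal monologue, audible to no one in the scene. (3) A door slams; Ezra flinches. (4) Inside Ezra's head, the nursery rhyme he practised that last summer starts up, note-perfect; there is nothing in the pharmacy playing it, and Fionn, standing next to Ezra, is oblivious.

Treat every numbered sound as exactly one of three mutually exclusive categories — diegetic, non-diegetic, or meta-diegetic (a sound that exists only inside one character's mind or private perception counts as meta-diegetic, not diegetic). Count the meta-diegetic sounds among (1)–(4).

Sound (1): a remembered line, private to Ezra — not present in the room, not audible to Fionn, so meta-diegetic.
Sound (2): Ezra's thought-voice: a private mental sound no other character can hear, so meta-diegetic.
(3) a door is a real object/event in the scene's world → diegetic.
(4) is meta-diegetic: remembered music, private to Ezra — Fionn is oblivious because it isn't in the room.
Meta-diegetic: (1), (2), (4) — that's 3.

3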